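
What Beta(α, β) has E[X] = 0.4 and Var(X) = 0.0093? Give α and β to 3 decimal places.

Write ν = α+β; then α = μν and Var = μ(1−μ)/(ν+1).
ν = μ(1−μ)/Var − 1 = 0.24/0.0093 − 1 = 24.8065.
α = 0.4·24.8065 = 9.923, β = 0.6·24.8065 = 14.884.

α = 9.923, β = 14.884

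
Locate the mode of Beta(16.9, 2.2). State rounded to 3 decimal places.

0.930

With α,β > 1, mode = (α−1)/(α+β−2) = 15.9/17.1 = 0.930.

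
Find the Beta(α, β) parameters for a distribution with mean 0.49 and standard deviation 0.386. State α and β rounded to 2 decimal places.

σ² = 0.386² = 0.148996.
With s = α+β, Var = μ(1−μ)/(s+1), so s+1 = (0.49×0.51)/0.148996 = 1.6772 and s = 0.6772.
α = μs = 0.33, β = (1−μ)s = 0.35.

α = 0.33, β = 0.35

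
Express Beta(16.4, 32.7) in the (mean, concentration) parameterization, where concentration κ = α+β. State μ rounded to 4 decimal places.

κ = α+β = 16.4+32.7 = 49.1; μ = α/κ = 16.4/49.1 = 0.3340.

μ = 0.3340, κ = 49.1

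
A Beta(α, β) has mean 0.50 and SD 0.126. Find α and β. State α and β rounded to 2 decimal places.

Variance = 0.126² = 0.015876. The moment-matching identity α+β = μ(1−μ)/Var − 1 gives
α+β = 0.2500/0.015876 − 1 = 14.7470, so α = μ·14.7470 = 7.37 and β = (1−μ)·14.7470 = 7.37.

α = 7.37, β = 7.37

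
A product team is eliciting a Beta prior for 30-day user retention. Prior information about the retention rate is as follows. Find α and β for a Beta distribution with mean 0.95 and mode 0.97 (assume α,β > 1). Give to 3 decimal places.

Let s = α+β. Mean gives α = μs = 0.95s; mode gives (α−1)/(s−2) = 0.97.
Substituting: 0.95s − 1 = 0.97(s−2) = 0.97s − 1.94, so -0.02s = -0.94 and s = 47.0000.
Then α = 0.95×47.0000 = 44.650 and β = s−α = 2.350.

α = 44.650, β = 2.350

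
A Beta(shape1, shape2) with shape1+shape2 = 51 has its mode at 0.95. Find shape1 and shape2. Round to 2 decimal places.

shape1 = 47.55, shape2 = 3.45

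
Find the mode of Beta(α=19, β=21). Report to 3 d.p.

The density x^(α−1)(1−x)^(β−1) is maximised at (α−1)/(α+β−2) = 18/38 = 0.474.

0.474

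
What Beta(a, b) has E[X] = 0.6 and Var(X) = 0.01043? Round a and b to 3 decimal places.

By moment matching, a+b = μ(1−μ)/σ² − 1 = (0.6·0.4)/0.01043 − 1 = 23.0105 − 1 = 22.0105.
Since a/(a+b) = μ, a = 0.6·22.0105 = 13.206 and b = 0.4·22.0105 = 8.804.

a = 13.206, b = 8.804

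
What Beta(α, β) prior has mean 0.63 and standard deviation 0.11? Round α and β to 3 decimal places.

First σ² = 0.0121. Setting α = μn, β = (1−μ)n with n = α+β,
μ(1−μ)/(n+1) = 0.0121 ⇒ n+1 = 0.2331/0.0121 = 19.2645 ⇒ n = 18.2645.
Hence α = 0.63×18.2645 = 11.507, β = 0.37×18.2645 = 6.758.

α = 11.507, β = 6.758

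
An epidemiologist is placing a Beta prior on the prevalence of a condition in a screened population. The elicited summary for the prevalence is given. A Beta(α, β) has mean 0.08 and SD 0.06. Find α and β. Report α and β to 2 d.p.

α = 1.56, β = 17.89

σ² = 0.06² = 0.0036.
With s = α+β, Var = μ(1−μ)/(s+1), so s+1 = (0.08×0.92)/0.0036 = 20.4444 and s = 19.4444.
α = μs = 1.56, β = (1−μ)s = 17.89.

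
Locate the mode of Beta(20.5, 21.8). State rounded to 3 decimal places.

0.484

With α,β > 1, mode = (α−1)/(α+β−2) = 19.5/40.3 = 0.484.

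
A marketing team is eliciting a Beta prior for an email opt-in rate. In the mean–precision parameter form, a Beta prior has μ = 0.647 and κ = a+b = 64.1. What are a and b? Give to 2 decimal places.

a = 41.47, b = 22.63

a = μκ = 0.647×64.1 = 41.47 and b = (1−μ)κ = 0.353×64.1 = 22.63.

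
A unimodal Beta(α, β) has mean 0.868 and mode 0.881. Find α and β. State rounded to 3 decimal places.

With s = α+β: μ = α/s and mode = (α−1)/(s−2). Eliminating α = μs,
μs − 1 = m(s−2) ⇒ s(μ−m) = 1−2m ⇒ s = -0.762/-0.013 = 58.6154.
So α = μs = 50.878, β = (1−μ)s = 7.737.

α = 50.878, β = 7.737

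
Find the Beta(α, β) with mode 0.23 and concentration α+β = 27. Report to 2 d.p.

α = 6.75, β = 20.25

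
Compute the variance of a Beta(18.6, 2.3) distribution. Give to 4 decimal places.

α+β = 20.9 and αβ = 42.78, so Var = αβ/[(α+β)²(α+β+1)] = 42.78/9566.139 = 0.0045.

0.0045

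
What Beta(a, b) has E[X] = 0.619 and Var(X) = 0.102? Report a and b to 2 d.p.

a = 0.81, b = 0.50

By moment matching, a+b = μ(1−μ)/σ² − 1 = (0.619·0.381)/0.102 − 1 = 2.3121 − 1 = 1.3121.
Since a/(a+b) = μ, a = 0.619·1.3121 = 0.81 and b = 0.381·1.3121 = 0.50.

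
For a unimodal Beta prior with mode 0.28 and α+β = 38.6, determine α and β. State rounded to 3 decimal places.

α = 11.248, β = 27.352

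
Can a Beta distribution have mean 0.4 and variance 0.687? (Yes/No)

No

A Beta with mean μ has variance μ(1−μ)/(α+β+1) < μ(1−μ).
Here μ(1−μ) = 0.4×0.6 = 0.24, and 0.687 ≥ 0.24.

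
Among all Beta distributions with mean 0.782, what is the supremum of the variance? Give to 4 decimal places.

0.1705

Var = μ(1−μ)/(α+β+1), which approaches μ(1−μ) as α+β → 0.
So the supremum is μ(1−μ) = 0.782×0.218 = 0.1705.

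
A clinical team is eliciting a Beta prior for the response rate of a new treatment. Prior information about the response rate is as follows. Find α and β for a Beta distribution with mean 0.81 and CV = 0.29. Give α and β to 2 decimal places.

α = 1.45, β = 0.34

Var = (CV·μ)² = (0.29×0.81)² = 0.055178.
α+β = μ(1−μ)/Var − 1 = 0.1539/0.055178 − 1 = 1.7892.
Thus α = 0.81·1.7892 = 1.45 and β = 0.19·1.7892 = 0.34.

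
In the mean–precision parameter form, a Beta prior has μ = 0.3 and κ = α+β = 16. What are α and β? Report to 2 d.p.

α = 4.80, β = 11.20

Split κ in proportion μ : (1−μ): α = 0.3·16 = 4.80, β = 16 − 4.80 = 11.20.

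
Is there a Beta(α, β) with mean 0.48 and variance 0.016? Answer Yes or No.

A Beta with mean μ has variance μ(1−μ)/(α+β+1) < μ(1−μ).
Here μ(1−μ) = 0.48×0.52 = 0.2496, and 0.016 < 0.2496.

Yes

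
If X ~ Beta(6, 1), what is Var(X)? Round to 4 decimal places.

0.0153

μ = 6/7 = 0.857143; Var = μ(1−μ)/(α+β+1) = 0.1224490/8 = 0.0153.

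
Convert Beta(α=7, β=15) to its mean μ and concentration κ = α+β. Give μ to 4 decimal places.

κ = α+β = 7+15 = 22; μ = α/κ = 7/22 = 0.3182.

μ = 0.3182, κ = 22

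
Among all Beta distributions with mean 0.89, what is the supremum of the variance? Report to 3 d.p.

0.098

Var = μ(1−μ)/(α+β+1), which approaches μ(1−μ) as α+β → 0.
So the supremum is μ(1−μ) = 0.89×0.11 = 0.098.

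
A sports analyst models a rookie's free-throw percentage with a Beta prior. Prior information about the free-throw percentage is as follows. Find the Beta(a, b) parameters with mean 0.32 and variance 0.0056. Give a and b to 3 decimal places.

a = 12.114, b = 25.743

By moment matching, a+b = μ(1−μ)/σ² − 1 = (0.32·0.68)/0.0056 − 1 = 38.8571 − 1 = 37.8571.
Since a/(a+b) = μ, a = 0.32·37.8571 = 12.114 and b = 0.68·37.8571 = 25.743.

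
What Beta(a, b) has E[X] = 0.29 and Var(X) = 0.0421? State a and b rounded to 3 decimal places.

By moment matching, a+b = μ(1−μ)/σ² − 1 = (0.29·0.71)/0.0421 − 1 = 4.8907 − 1 = 3.8907.
Since a/(a+b) = μ, a = 0.29·3.8907 = 1.128 and b = 0.71·3.8907 = 2.762.

a = 1.128, b = 2.762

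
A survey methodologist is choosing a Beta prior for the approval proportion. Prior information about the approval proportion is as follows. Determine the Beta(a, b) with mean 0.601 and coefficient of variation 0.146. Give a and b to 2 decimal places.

Var = (CV·μ)² = (0.146×0.601)² = 0.007699.
a+b = μ(1−μ)/Var − 1 = 0.239799/0.007699 − 1 = 30.1453.
Thus a = 0.601·30.1453 = 18.12 and b = 0.399·30.1453 = 12.03.

a = 18.12, b = 12.03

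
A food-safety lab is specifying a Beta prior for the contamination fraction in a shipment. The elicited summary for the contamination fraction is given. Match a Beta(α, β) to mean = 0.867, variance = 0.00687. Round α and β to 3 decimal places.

α = 13.685, β = 2.099

Let s = α+β. The Beta variance is μ(1−μ)/(s+1).
So s+1 = μ(1−μ)/σ² = (0.867×0.133)/0.00687 = 0.115311/0.00687 = 16.7847, giving s = 15.7847.
Then α = μs = 0.867×15.7847 = 13.685 and β = (1−μ)s = 0.133×15.7847 = 2.099.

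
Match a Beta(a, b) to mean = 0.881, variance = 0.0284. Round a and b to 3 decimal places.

By moment matching, a+b = μ(1−μ)/σ² − 1 = (0.881·0.119)/0.0284 − 1 = 3.6915 − 1 = 2.6915.
Since a/(a+b) = μ, a = 0.881·2.6915 = 2.371 and b = 0.119·2.6915 = 0.320.

a = 2.371, b = 0.320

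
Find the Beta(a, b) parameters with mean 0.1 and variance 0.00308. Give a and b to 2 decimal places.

Let s = a+b. The Beta variance is μ(1−μ)/(s+1).
So s+1 = μ(1−μ)/σ² = (0.1×0.9)/0.00308 = 0.09/0.00308 = 29.2208, giving s = 28.2208.
Then a = μs = 0.1×28.2208 = 2.82 and b = (1−μ)s = 0.9×28.2208 = 25.40.

a = 2.82, b = 25.40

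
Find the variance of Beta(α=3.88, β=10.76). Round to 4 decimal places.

0.0125

μ = 3.88/14.64 = 0.265027; Var = μ(1−μ)/(α+β+1) = 0.1947878/15.64 = 0.0125.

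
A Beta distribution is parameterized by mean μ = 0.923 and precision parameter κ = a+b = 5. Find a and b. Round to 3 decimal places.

a = μκ = 0.923×5 = 4.615 and b = (1−μ)κ = 0.077×5 = 0.385.

a = 4.615, b = 0.385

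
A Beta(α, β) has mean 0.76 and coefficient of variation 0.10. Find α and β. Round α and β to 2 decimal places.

α = 23.24, β = 7.34

Var = (CV·μ)² = (0.10×0.76)² = 0.005776.
α+β = μ(1−μ)/Var − 1 = 0.1824/0.005776 − 1 = 30.5789.
Thus α = 0.76·30.5789 = 23.24 and β = 0.24·30.5789 = 7.34.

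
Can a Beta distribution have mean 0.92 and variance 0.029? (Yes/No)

Yes

A Beta with mean μ has variance μ(1−μ)/(α+β+1) < μ(1−μ).
Here μ(1−μ) = 0.92×0.08 = 0.0736, and 0.029 < 0.0736.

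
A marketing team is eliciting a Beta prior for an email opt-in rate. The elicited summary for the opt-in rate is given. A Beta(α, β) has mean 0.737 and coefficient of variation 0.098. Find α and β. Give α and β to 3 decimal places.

α = 26.647, β = 9.509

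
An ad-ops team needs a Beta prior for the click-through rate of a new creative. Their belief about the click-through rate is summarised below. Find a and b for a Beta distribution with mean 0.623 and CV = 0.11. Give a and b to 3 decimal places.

Var = (CV·μ)² = (0.11×0.623)² = 0.004696.
a+b = μ(1−μ)/Var − 1 = 0.234871/0.004696 − 1 = 49.0113.
Thus a = 0.623·49.0113 = 30.534 and b = 0.377·49.0113 = 18.477.

a = 30.534, b = 18.477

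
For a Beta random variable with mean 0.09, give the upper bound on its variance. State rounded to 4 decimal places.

Var = μ(1−μ)/(α+β+1), which approaches μ(1−μ) as α+β → 0.
So the supremum is μ(1−μ) = 0.09×0.91 = 0.0819.

0.0819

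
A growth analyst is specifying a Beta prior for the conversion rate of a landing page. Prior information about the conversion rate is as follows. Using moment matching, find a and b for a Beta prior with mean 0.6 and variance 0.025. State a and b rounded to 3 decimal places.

a = 5.160, b = 3.440

Write ν = a+b; then a = μν and Var = μ(1−μ)/(ν+1).
ν = μ(1−μ)/Var − 1 = 0.24/0.025 − 1 = 8.6000.
a = 0.6·8.6000 = 5.160, b = 0.4·8.6000 = 3.440.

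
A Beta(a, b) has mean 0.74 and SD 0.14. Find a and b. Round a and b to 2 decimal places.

Variance = 0.14² = 0.0196. The moment-matching identity a+b = μ(1−μ)/Var − 1 gives
a+b = 0.1924/0.0196 − 1 = 8.8163, so a = μ·8.8163 = 6.52 and b = (1−μ)·8.8163 = 2.29.

a = 6.52, b = 2.29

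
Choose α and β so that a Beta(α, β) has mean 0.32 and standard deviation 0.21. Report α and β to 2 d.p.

α = 1.26, β = 2.68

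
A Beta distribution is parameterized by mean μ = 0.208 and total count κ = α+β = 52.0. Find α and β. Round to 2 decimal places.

α = 10.82, β = 41.18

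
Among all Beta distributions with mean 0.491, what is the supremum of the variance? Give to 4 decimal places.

0.2499

Var = μ(1−μ)/(α+β+1), which approaches μ(1−μ) as α+β → 0.
So the supremum is μ(1−μ) = 0.491×0.509 = 0.2499.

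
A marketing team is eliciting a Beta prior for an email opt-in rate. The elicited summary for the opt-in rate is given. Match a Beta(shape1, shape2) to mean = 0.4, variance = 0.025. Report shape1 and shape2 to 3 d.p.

shape1 = 3.440, shape2 = 5.160

Let s = shape1+shape2. The Beta variance is μ(1−μ)/(s+1).
So s+1 = μ(1−μ)/σ² = (0.4×0.6)/0.025 = 0.24/0.025 = 9.6000, giving s = 8.6000.
Then shape1 = μs = 0.4×8.6000 = 3.440 and shape2 = (1−μ)s = 0.6×8.6000 = 5.160.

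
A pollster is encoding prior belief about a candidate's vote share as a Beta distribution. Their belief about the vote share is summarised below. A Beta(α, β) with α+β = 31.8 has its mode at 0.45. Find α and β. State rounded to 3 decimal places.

Mode = (α−1)/(κ−2) with κ = α+β, so α−1 = 0.45·29.8 = 13.410.
α = 14.410; β = κ − α = 17.390.

α = 14.410, β = 17.390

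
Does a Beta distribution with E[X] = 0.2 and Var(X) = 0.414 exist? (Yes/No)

No

The Beta variance bound is σ² < μ(1−μ).
Here μ(1−μ) = 0.2×0.8 = 0.16, and 0.414 ≥ 0.16.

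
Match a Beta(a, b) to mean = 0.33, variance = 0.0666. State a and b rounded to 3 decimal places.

Write ν = a+b; then a = μν and Var = μ(1−μ)/(ν+1).
ν = μ(1−μ)/Var − 1 = 0.2211/0.0666 − 1 = 2.3198.
a = 0.33·2.3198 = 0.766, b = 0.67·2.3198 = 1.554.

a = 0.766, b = 1.554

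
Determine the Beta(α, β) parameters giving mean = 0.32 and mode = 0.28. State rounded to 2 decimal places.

Let s = α+β. Mean gives α = μs = 0.32s; mode gives (α−1)/(s−2) = 0.28.
Substituting: 0.32s − 1 = 0.28(s−2) = 0.28s − 0.56, so 0.04s = 0.44 and s = 11.0000.
Then α = 0.32×11.0000 = 3.52 and β = s−α = 7.48.

α = 3.52, β = 7.48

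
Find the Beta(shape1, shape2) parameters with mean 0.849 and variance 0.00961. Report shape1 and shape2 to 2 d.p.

shape1 = 10.48, shape2 = 1.86

By moment matching, shape1+shape2 = μ(1−μ)/σ² − 1 = (0.849·0.151)/0.00961 − 1 = 13.3402 − 1 = 12.3402.
Since shape1/(shape1+shape2) = μ, shape1 = 0.849·12.3402 = 10.48 and shape2 = 0.151·12.3402 = 1.86.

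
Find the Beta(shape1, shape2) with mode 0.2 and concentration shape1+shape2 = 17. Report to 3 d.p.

Mode = (shape1−1)/(κ−2) with κ = shape1+shape2, so shape1−1 = 0.2·15 = 3.000.
shape1 = 4.000; shape2 = κ − shape1 = 13.000.

shape1 = 4.000, shape2 = 13.000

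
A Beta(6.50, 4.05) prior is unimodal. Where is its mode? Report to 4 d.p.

0.6433

With α,β > 1, mode = (α−1)/(α+β−2) = 5.50/8.55 = 0.6433.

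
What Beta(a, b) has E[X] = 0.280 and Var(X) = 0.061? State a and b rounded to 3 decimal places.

a = 0.645, b = 1.660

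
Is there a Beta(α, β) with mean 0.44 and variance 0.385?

A Beta with mean μ has variance μ(1−μ)/(α+β+1) < μ(1−μ).
Here μ(1−μ) = 0.44×0.56 = 0.2464, and 0.385 ≥ 0.2464.

No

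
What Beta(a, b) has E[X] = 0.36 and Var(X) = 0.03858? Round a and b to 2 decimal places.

a = 1.79, b = 3.18

Write ν = a+b; then a = μν and Var = μ(1−μ)/(ν+1).
ν = μ(1−μ)/Var − 1 = 0.2304/0.03858 − 1 = 4.9720.
a = 0.36·4.9720 = 1.79, b = 0.64·4.9720 = 3.18.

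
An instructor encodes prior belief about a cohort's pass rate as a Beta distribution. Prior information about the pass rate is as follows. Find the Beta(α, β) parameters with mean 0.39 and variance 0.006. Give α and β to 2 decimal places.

α = 15.07, β = 23.58

Let s = α+β. The Beta variance is μ(1−μ)/(s+1).
So s+1 = μ(1−μ)/σ² = (0.39×0.61)/0.006 = 0.2379/0.006 = 39.6500, giving s = 38.6500.
Then α = μs = 0.39×38.6500 = 15.07 and β = (1−μ)s = 0.61×38.6500 = 23.58.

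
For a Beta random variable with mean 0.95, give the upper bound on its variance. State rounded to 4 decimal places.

0.0475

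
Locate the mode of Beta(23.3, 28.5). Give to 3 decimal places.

0.448

With α,β > 1, mode = (α−1)/(α+β−2) = 22.3/49.8 = 0.448.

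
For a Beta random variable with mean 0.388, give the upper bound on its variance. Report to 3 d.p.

0.237

For fixed mean μ the Beta variance is μ(1−μ)/(α+β+1), increasing as α+β decreases.
Its least upper bound (not attained) is μ(1−μ) = 0.388·0.612 = 0.237.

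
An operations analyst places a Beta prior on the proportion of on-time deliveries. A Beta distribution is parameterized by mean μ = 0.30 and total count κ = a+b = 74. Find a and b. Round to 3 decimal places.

Split κ in proportion μ : (1−μ): a = 0.30·74 = 22.200, b = 74 − 22.200 = 51.800.

a = 22.200, b = 51.800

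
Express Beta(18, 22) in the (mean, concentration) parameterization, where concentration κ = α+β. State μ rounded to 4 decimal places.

μ = 0.4500, κ = 40

κ = α+β = 18+22 = 40; μ = α/κ = 18/40 = 0.4500.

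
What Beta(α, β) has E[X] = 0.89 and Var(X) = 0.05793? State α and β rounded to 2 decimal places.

α = 0.61, β = 0.08

By moment matching, α+β = μ(1−μ)/σ² − 1 = (0.89·0.11)/0.05793 − 1 = 1.6900 − 1 = 0.6900.
Since α/(α+β) = μ, α = 0.89·0.6900 = 0.61 and β = 0.11·0.6900 = 0.08.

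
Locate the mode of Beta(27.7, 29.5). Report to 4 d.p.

The density x^(α−1)(1−x)^(β−1) is maximised at (α−1)/(α+β−2) = 26.7/55.2 = 0.4837.

0.4837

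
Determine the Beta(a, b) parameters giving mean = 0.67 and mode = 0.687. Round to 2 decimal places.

a = 14.74, b = 7.26

With s = a+b: μ = a/s and mode = (a−1)/(s−2). Eliminating a = μs,
μs − 1 = m(s−2) ⇒ s(μ−m) = 1−2m ⇒ s = -0.374/-0.017 = 22.0000.
So a = μs = 14.74, b = (1−μ)s = 7.26.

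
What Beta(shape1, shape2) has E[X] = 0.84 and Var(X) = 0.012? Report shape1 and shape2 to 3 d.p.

shape1 = 8.568, shape2 = 1.632

Write ν = shape1+shape2; then shape1 = μν and Var = μ(1−μ)/(ν+1).
ν = μ(1−μ)/Var − 1 = 0.1344/0.012 − 1 = 10.2000.
shape1 = 0.84·10.2000 = 8.568, shape2 = 0.16·10.2000 = 1.632.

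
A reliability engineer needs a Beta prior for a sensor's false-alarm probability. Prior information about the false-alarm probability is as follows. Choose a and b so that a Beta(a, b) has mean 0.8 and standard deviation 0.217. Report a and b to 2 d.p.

a = 1.92, b = 0.48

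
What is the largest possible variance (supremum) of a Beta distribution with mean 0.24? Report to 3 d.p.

Var = μ(1−μ)/(α+β+1), which approaches μ(1−μ) as α+β → 0.
So the supremum is μ(1−μ) = 0.24×0.76 = 0.182.

0.182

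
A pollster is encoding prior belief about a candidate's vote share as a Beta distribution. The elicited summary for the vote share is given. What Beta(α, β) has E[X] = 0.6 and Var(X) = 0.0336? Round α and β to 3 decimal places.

By moment matching, α+β = μ(1−μ)/σ² − 1 = (0.6·0.4)/0.0336 − 1 = 7.1429 − 1 = 6.1429.
Since α/(α+β) = μ, α = 0.6·6.1429 = 3.686 and β = 0.4·6.1429 = 2.457.

α = 3.686, β = 2.457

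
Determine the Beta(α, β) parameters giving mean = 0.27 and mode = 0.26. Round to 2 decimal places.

α = 12.96, β = 35.04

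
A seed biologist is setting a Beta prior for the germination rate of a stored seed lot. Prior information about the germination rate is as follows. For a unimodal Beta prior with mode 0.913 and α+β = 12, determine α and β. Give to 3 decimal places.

For α,β>1 the mode is (α−1)/(α+β−2), so α = mode·(κ−2)+1 = 0.913×10+1 = 10.130.
And β = (1−mode)·(κ−2)+1 = 0.087×10+1 = 1.870.

α = 10.130, β = 1.870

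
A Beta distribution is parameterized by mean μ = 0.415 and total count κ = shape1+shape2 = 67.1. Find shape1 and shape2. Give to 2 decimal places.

shape1 = 27.85, shape2 = 39.25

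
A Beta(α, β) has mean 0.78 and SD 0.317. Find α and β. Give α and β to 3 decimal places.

α = 0.552, β = 0.156

σ² = 0.317² = 0.100489.
With s = α+β, Var = μ(1−μ)/(s+1), so s+1 = (0.78×0.22)/0.100489 = 1.7076 and s = 0.7076.
α = μs = 0.552, β = (1−μ)s = 0.156.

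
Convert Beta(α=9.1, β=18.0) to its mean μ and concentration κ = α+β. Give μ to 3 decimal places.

μ = 0.336, κ = 27.1

κ = α+β = 9.1+18.0 = 27.1; μ = α/κ = 9.1/27.1 = 0.336.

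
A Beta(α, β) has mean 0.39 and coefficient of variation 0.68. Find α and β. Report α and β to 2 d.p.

Var = (CV·μ)² = (0.68×0.39)² = 0.070331.
α+β = μ(1−μ)/Var − 1 = 0.2379/0.070331 − 1 = 2.3826.
Thus α = 0.39·2.3826 = 0.93 and β = 0.61·2.3826 = 1.45.

α = 0.93, β = 1.45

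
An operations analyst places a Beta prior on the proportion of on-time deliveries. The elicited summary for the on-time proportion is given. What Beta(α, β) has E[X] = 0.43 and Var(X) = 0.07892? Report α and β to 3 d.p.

By moment matching, α+β = μ(1−μ)/σ² − 1 = (0.43·0.57)/0.07892 − 1 = 3.1057 − 1 = 2.1057.
Since α/(α+β) = μ, α = 0.43·2.1057 = 0.905 and β = 0.57·2.1057 = 1.200.

α = 0.905, β = 1.200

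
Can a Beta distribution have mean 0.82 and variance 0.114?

The Beta variance bound is σ² < μ(1−μ).
Here μ(1−μ) = 0.82×0.18 = 0.1476, and 0.114 < 0.1476.

Yes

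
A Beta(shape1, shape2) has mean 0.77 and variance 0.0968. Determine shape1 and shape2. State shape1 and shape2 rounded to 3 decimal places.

Let s = shape1+shape2. The Beta variance is μ(1−μ)/(s+1).
So s+1 = μ(1−μ)/σ² = (0.77×0.23)/0.0968 = 0.1771/0.0968 = 1.8295, giving s = 0.8295.
Then shape1 = μs = 0.77×0.8295 = 0.639 and shape2 = (1−μ)s = 0.23×0.8295 = 0.191.

shape1 = 0.639, shape2 = 0.191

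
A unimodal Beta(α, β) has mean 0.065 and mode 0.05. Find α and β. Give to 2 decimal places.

Let s = α+β. Mean gives α = μs = 0.065s; mode gives (α−1)/(s−2) = 0.05.
Substituting: 0.065s − 1 = 0.05(s−2) = 0.05s − 0.10, so 0.015s = 0.90 and s = 60.0000.
Then α = 0.065×60.0000 = 3.90 and β = s−α = 56.10.

α = 3.90, β = 56.10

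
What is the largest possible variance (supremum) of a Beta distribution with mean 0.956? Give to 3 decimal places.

0.042

For fixed mean μ the Beta variance is μ(1−μ)/(α+β+1), increasing as α+β decreases.
Its least upper bound (not attained) is μ(1−μ) = 0.956·0.044 = 0.042.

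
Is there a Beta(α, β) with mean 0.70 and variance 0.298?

A Beta with mean μ has variance μ(1−μ)/(α+β+1) < μ(1−μ).
Here μ(1−μ) = 0.70×0.30 = 0.2100, and 0.298 ≥ 0.2100.

No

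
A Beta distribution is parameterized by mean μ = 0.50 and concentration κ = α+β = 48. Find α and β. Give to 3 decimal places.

α = 24.000, β = 24.000

Split κ in proportion μ : (1−μ): α = 0.50·48 = 24.000, β = 48 − 24.000 = 24.000.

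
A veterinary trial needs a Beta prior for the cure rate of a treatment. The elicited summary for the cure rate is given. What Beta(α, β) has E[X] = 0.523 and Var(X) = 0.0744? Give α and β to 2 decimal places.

α = 1.23, β = 1.12

Write ν = α+β; then α = μν and Var = μ(1−μ)/(ν+1).
ν = μ(1−μ)/Var − 1 = 0.249471/0.0744 − 1 = 2.3531.
α = 0.523·2.3531 = 1.23, β = 0.477·2.3531 = 1.12.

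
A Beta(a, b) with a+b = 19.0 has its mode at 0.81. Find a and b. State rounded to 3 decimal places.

a = 14.770, b = 4.230

Since the density peak of Beta(a,b) is at (a−1)/(a+b−2),
a = 1 + 0.81(19.0−2) = 14.770 and b = 19.0 − 14.770 = 4.230.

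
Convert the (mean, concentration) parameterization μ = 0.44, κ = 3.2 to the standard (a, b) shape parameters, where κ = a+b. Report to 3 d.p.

a = 1.408, b = 1.792

Split κ in proportion μ : (1−μ): a = 0.44·3.2 = 1.408, b = 3.2 − 1.408 = 1.792.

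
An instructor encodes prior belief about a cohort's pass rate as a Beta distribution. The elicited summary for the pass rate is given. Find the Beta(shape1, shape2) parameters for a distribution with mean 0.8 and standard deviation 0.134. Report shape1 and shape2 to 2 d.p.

Variance = 0.134² = 0.017956. The moment-matching identity shape1+shape2 = μ(1−μ)/Var − 1 gives
shape1+shape2 = 0.16/0.017956 − 1 = 7.9107, so shape1 = μ·7.9107 = 6.33 and shape2 = (1−μ)·7.9107 = 1.58.

shape1 = 6.33, shape2 = 1.58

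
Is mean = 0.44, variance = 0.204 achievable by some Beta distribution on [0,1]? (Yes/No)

Yes

A Beta with mean μ has variance μ(1−μ)/(α+β+1) < μ(1−μ).
Here μ(1−μ) = 0.44×0.56 = 0.2464, and 0.204 < 0.2464.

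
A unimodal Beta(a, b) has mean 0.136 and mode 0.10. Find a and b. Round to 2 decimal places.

a = 3.02, b = 19.20

With s = a+b: μ = a/s and mode = (a−1)/(s−2). Eliminating a = μs,
μs − 1 = m(s−2) ⇒ s(μ−m) = 1−2m ⇒ s = 0.80/0.036 = 22.2222.
So a = μs = 3.02, b = (1−μ)s = 19.20.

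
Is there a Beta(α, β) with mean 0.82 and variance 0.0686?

Yes

The Beta variance bound is σ² < μ(1−μ).
Here μ(1−μ) = 0.82×0.18 = 0.1476, and 0.0686 < 0.1476.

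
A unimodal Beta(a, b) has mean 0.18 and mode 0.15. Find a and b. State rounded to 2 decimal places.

a = 4.20, b = 19.13

With s = a+b: μ = a/s and mode = (a−1)/(s−2). Eliminating a = μs,
μs − 1 = m(s−2) ⇒ s(μ−m) = 1−2m ⇒ s = 0.70/0.03 = 23.3333.
So a = μs = 4.20, b = (1−μ)s = 19.13.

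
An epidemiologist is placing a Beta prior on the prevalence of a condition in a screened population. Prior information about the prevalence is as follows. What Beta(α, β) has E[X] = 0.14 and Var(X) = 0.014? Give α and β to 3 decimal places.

α = 1.064, β = 6.536

Write ν = α+β; then α = μν and Var = μ(1−μ)/(ν+1).
ν = μ(1−μ)/Var − 1 = 0.1204/0.014 − 1 = 7.6000.
α = 0.14·7.6000 = 1.064, β = 0.86·7.6000 = 6.536.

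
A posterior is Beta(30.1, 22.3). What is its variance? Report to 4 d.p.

Var = αβ/[(α+β)²(α+β+1)] = (30.1×22.3)/(52.4²×53.4) = 671.23/146623.584 = 0.0046.

0.0046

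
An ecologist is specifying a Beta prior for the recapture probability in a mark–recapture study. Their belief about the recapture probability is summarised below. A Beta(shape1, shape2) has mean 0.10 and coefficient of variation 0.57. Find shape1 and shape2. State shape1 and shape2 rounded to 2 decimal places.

shape1 = 2.67, shape2 = 24.03

σ = CV·μ = 0.57×0.10 = 0.05700, so σ² = 0.003249.
s+1 = μ(1−μ)/σ² = 0.0900/0.003249 = 27.7008, so s = shape1+shape2 = 26.7008.
shape1 = μs = 2.67, shape2 = (1−μ)s = 24.03.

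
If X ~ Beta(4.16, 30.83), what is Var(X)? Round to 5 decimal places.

μ = 4.16/34.99 = 0.118891; Var = μ(1−μ)/(α+β+1) = 0.1047560/35.99 = 0.00291.

0.00291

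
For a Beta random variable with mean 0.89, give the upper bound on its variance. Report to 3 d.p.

Var = μ(1−μ)/(α+β+1), which approaches μ(1−μ) as α+β → 0.
So the supremum is μ(1−μ) = 0.89×0.11 = 0.098.

0.098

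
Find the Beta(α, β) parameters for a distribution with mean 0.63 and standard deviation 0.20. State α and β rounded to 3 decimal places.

σ² = 0.20² = 0.0400.
With s = α+β, Var = μ(1−μ)/(s+1), so s+1 = (0.63×0.37)/0.0400 = 5.8275 and s = 4.8275.
α = μs = 3.041, β = (1−μ)s = 1.786.

α = 3.041, β = 1.786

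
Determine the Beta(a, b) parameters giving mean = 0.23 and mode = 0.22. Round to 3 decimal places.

With s = a+b: μ = a/s and mode = (a−1)/(s−2). Eliminating a = μs,
μs − 1 = m(s−2) ⇒ s(μ−m) = 1−2m ⇒ s = 0.56/0.01 = 56.0000.
So a = μs = 12.880, b = (1−μ)s = 43.120.

a = 12.880, b = 43.120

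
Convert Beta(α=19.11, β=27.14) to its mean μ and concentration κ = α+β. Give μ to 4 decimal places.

κ = α+β = 19.11+27.14 = 46.25; μ = α/κ = 19.11/46.25 = 0.4132.

μ = 0.4132, κ = 46.25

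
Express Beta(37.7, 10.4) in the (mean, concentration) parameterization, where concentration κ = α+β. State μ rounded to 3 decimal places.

μ = 0.784, κ = 48.1

κ = α+β = 37.7+10.4 = 48.1; μ = α/κ = 37.7/48.1 = 0.784.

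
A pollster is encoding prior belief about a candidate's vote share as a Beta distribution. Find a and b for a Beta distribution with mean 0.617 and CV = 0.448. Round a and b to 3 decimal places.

σ = CV·μ = 0.448×0.617 = 0.27642, so σ² = 0.076406.
s+1 = μ(1−μ)/σ² = 0.236311/0.076406 = 3.0928, so s = a+b = 2.0928.
a = μs = 1.291, b = (1−μ)s = 0.802.

a = 1.291, b = 0.802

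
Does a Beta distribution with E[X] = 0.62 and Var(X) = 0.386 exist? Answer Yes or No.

No

A Beta with mean μ has variance μ(1−μ)/(α+β+1) < μ(1−μ).
Here μ(1−μ) = 0.62×0.38 = 0.2356, and 0.386 ≥ 0.2356.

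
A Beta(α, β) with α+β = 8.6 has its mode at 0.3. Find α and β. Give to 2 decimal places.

α = 2.98, β = 5.62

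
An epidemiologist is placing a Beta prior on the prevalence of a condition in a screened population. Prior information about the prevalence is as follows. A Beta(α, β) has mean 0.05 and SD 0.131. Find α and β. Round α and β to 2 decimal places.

α = 0.09, β = 1.68

First σ² = 0.017161. Setting α = μn, β = (1−μ)n with n = α+β,
μ(1−μ)/(n+1) = 0.017161 ⇒ n+1 = 0.0475/0.017161 = 2.7679 ⇒ n = 1.7679.
Hence α = 0.05×1.7679 = 0.09, β = 0.95×1.7679 = 1.68.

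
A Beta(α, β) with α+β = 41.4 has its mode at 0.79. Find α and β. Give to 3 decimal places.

α = 32.126, β = 9.274

Mode = (α−1)/(κ−2) with κ = α+β, so α−1 = 0.79·39.4 = 31.126.
α = 32.126; β = κ − α = 9.274.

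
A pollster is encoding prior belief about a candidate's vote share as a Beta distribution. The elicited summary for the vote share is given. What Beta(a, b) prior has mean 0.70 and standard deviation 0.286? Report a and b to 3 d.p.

σ² = 0.286² = 0.081796.
With s = a+b, Var = μ(1−μ)/(s+1), so s+1 = (0.70×0.30)/0.081796 = 2.5674 and s = 1.5674.
a = μs = 1.097, b = (1−μ)s = 0.470.

a = 1.097, b = 0.470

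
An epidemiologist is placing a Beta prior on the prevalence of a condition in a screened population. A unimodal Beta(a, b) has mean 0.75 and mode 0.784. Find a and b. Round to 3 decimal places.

Let s = a+b. Mean gives a = μs = 0.75s; mode gives (a−1)/(s−2) = 0.784.
Substituting: 0.75s − 1 = 0.784(s−2) = 0.784s − 1.568, so -0.034s = -0.568 and s = 16.7059.
Then a = 0.75×16.7059 = 12.529 and b = s−a = 4.176.

a = 12.529, b = 4.176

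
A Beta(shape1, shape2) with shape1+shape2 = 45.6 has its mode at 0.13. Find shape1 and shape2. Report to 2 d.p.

shape1 = 6.67, shape2 = 38.93

Since the density peak of Beta(shape1,shape2) is at (shape1−1)/(shape1+shape2−2),
shape1 = 1 + 0.13(45.6−2) = 6.67 and shape2 = 45.6 − 6.67 = 38.93.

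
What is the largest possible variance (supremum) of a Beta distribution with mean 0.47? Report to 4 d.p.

For fixed mean μ the Beta variance is μ(1−μ)/(α+β+1), increasing as α+β decreases.
Its least upper bound (not attained) is μ(1−μ) = 0.47·0.53 = 0.2491.

0.2491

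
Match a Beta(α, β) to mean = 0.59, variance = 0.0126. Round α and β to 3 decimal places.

α = 10.737, β = 7.461

Write ν = α+β; then α = μν and Var = μ(1−μ)/(ν+1).
ν = μ(1−μ)/Var − 1 = 0.2419/0.0126 − 1 = 18.1984.
α = 0.59·18.1984 = 10.737, β = 0.41·18.1984 = 7.461.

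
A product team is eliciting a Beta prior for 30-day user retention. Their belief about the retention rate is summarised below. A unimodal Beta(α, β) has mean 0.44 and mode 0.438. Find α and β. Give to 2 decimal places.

α = 27.28, β = 34.72

Let s = α+β. Mean gives α = μs = 0.44s; mode gives (α−1)/(s−2) = 0.438.
Substituting: 0.44s − 1 = 0.438(s−2) = 0.438s − 0.876, so 0.002s = 0.124 and s = 62.0000.
Then α = 0.44×62.0000 = 27.28 and β = s−α = 34.72.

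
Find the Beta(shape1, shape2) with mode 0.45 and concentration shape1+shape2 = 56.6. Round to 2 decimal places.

shape1 = 25.57, shape2 = 31.03

For shape1,shape2>1 the mode is (shape1−1)/(shape1+shape2−2), so shape1 = mode·(κ−2)+1 = 0.45×54.6+1 = 25.57.
And shape2 = (1−mode)·(κ−2)+1 = 0.55×54.6+1 = 31.03.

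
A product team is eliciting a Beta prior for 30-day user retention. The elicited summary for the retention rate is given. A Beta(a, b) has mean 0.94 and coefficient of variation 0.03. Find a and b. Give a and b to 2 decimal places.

a = 65.73, b = 4.20

Var = (CV·μ)² = (0.03×0.94)² = 0.000795.
a+b = μ(1−μ)/Var − 1 = 0.0564/0.000795 − 1 = 69.9220.
Thus a = 0.94·69.9220 = 65.73 and b = 0.06·69.9220 = 4.20.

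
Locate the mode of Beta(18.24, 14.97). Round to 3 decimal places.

0.552

With α,β > 1, mode = (α−1)/(α+β−2) = 17.24/31.21 = 0.552.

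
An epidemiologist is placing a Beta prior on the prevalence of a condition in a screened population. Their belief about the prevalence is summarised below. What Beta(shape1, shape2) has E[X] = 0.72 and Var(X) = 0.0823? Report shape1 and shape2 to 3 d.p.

shape1 = 1.044, shape2 = 0.406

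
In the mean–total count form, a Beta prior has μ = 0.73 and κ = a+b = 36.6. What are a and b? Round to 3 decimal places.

a = 26.718, b = 9.882

a = μκ = 0.73×36.6 = 26.718 and b = (1−μ)κ = 0.27×36.6 = 9.882.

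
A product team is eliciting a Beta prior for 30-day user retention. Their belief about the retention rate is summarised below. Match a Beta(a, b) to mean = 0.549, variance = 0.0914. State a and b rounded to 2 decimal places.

a = 0.94, b = 0.77

By moment matching, a+b = μ(1−μ)/σ² − 1 = (0.549·0.451)/0.0914 − 1 = 2.7090 − 1 = 1.7090.
Since a/(a+b) = μ, a = 0.549·1.7090 = 0.94 and b = 0.451·1.7090 = 0.77.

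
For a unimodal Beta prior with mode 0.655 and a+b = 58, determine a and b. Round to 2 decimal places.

a = 37.68, b = 20.32

Mode = (a−1)/(κ−2) with κ = a+b, so a−1 = 0.655·56 = 36.68.
a = 37.68; b = κ − a = 20.32.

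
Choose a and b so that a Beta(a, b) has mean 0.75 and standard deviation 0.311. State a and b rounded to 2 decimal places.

First σ² = 0.096721. Setting a = μn, b = (1−μ)n with n = a+b,
μ(1−μ)/(n+1) = 0.096721 ⇒ n+1 = 0.1875/0.096721 = 1.9386 ⇒ n = 0.9386.
Hence a = 0.75×0.9386 = 0.70, b = 0.25×0.9386 = 0.23.

a = 0.70, b = 0.23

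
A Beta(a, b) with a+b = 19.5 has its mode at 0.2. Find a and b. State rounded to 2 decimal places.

a = 4.50, b = 15.00

For a,b>1 the mode is (a−1)/(a+b−2), so a = mode·(κ−2)+1 = 0.2×17.5+1 = 4.50.
And b = (1−mode)·(κ−2)+1 = 0.8×17.5+1 = 15.00.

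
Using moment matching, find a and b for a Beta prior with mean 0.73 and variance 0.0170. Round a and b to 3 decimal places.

Write ν = a+b; then a = μν and Var = μ(1−μ)/(ν+1).
ν = μ(1−μ)/Var − 1 = 0.1971/0.0170 − 1 = 10.5941.
a = 0.73·10.5941 = 7.734, b = 0.27·10.5941 = 2.860.

a = 7.734, b = 2.860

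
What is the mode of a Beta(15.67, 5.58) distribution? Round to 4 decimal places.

0.7621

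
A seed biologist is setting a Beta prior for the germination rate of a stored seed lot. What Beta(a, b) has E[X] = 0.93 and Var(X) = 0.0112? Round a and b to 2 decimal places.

a = 4.48, b = 0.34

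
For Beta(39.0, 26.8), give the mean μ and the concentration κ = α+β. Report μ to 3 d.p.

κ = α+β = 39.0+26.8 = 65.8; μ = α/κ = 39.0/65.8 = 0.593.

μ = 0.593, κ = 65.8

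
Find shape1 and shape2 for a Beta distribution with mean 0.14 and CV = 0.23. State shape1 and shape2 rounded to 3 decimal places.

σ = CV·μ = 0.23×0.14 = 0.03220, so σ² = 0.001037.
s+1 = μ(1−μ)/σ² = 0.1204/0.001037 = 116.1221, so s = shape1+shape2 = 115.1221.
shape1 = μs = 16.117, shape2 = (1−μ)s = 99.005.

shape1 = 16.117, shape2 = 99.005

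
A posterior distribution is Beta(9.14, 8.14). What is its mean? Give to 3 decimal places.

E[X] = α/(α+β) = 9.14/17.28 = 0.529.

0.529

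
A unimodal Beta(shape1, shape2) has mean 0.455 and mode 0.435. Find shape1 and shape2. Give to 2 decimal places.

shape1 = 2.96, shape2 = 3.54

Let s = shape1+shape2. Mean gives shape1 = μs = 0.455s; mode gives (shape1−1)/(s−2) = 0.435.
Substituting: 0.455s − 1 = 0.435(s−2) = 0.435s − 0.870, so 0.020s = 0.130 and s = 6.5000.
Then shape1 = 0.455×6.5000 = 2.96 and shape2 = s−shape1 = 3.54.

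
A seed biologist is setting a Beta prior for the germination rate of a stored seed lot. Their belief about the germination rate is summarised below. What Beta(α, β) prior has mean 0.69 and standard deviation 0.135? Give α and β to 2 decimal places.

α = 7.41, β = 3.33

First σ² = 0.018225. Setting α = μn, β = (1−μ)n with n = α+β,
μ(1−μ)/(n+1) = 0.018225 ⇒ n+1 = 0.2139/0.018225 = 11.7366 ⇒ n = 10.7366.
Hence α = 0.69×10.7366 = 7.41, β = 0.31×10.7366 = 3.33.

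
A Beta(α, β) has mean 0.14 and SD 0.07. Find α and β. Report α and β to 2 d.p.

α = 3.30, β = 20.27

First σ² = 0.0049. Setting α = μn, β = (1−μ)n with n = α+β,
μ(1−μ)/(n+1) = 0.0049 ⇒ n+1 = 0.1204/0.0049 = 24.5714 ⇒ n = 23.5714.
Hence α = 0.14×23.5714 = 3.30, β = 0.86×23.5714 = 20.27.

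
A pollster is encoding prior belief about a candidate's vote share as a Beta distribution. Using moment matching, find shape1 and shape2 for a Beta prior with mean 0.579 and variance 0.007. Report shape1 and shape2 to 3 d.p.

Write ν = shape1+shape2; then shape1 = μν and Var = μ(1−μ)/(ν+1).
ν = μ(1−μ)/Var − 1 = 0.243759/0.007 − 1 = 33.8227.
shape1 = 0.579·33.8227 = 19.583, shape2 = 0.421·33.8227 = 14.239.

shape1 = 19.583, shape2 = 14.239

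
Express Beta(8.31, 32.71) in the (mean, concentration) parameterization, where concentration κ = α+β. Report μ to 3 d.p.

κ = α+β = 8.31+32.71 = 41.02; μ = α/κ = 8.31/41.02 = 0.203.

μ = 0.203, κ = 41.02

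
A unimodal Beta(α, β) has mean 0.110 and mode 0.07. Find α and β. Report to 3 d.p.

α = 2.365, β = 19.135

Let s = α+β. Mean gives α = μs = 0.110s; mode gives (α−1)/(s−2) = 0.07.
Substituting: 0.110s − 1 = 0.07(s−2) = 0.07s − 0.14, so 0.040s = 0.86 and s = 21.5000.
Then α = 0.110×21.5000 = 2.365 and β = s−α = 19.135.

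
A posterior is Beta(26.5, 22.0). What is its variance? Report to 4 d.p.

0.0050

α+β = 48.5 and αβ = 583.00, so Var = αβ/[(α+β)²(α+β+1)] = 583.00/116436.375 = 0.0050.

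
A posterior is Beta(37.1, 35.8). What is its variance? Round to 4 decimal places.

0.0034

μ = 37.1/72.9 = 0.508916; Var = μ(1−μ)/(α+β+1) = 0.2499205/73.9 = 0.0034.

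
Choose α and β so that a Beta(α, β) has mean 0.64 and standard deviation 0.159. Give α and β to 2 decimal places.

α = 5.19, β = 2.92

Variance = 0.159² = 0.025281. The moment-matching identity α+β = μ(1−μ)/Var − 1 gives
α+β = 0.2304/0.025281 − 1 = 8.1136, so α = μ·8.1136 = 5.19 and β = (1−μ)·8.1136 = 2.92.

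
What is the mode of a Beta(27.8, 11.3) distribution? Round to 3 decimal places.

0.722

With α,β > 1, mode = (α−1)/(α+β−2) = 26.8/37.1 = 0.722.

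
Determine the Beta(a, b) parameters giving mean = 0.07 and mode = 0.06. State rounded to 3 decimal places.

Let s = a+b. Mean gives a = μs = 0.07s; mode gives (a−1)/(s−2) = 0.06.
Substituting: 0.07s − 1 = 0.06(s−2) = 0.06s − 0.12, so 0.01s = 0.88 and s = 88.0000.
Then a = 0.07×88.0000 = 6.160 and b = s−a = 81.840.

a = 6.160, b = 81.840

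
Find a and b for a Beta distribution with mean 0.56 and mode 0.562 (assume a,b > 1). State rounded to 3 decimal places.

a = 34.720, b = 27.280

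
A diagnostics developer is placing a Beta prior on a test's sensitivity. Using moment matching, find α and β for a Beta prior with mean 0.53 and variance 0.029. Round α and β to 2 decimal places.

α = 4.02, β = 3.57

Write ν = α+β; then α = μν and Var = μ(1−μ)/(ν+1).
ν = μ(1−μ)/Var − 1 = 0.2491/0.029 − 1 = 7.5897.
α = 0.53·7.5897 = 4.02, β = 0.47·7.5897 = 3.57.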